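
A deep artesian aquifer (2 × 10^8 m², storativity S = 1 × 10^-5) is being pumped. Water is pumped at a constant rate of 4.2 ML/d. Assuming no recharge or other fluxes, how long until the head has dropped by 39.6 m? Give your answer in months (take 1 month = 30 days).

ΔV = S × A × Δh = 1 × 10^-5 × 2 × 10^8 × 39.6 = 79200 m³
Q = 4.2 ML/d = 4200 m³/d
t = ΔV / Q = 79200 m³ / 4200 m³/d = 18.86 d
t = 18.86 d ≈ 0.6286 months

t ≈ 0.629 months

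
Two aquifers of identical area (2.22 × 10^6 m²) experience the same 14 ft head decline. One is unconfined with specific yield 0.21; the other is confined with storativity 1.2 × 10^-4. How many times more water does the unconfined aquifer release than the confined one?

Δh = 14 ft = 4.267 m
Unconfined: ΔV_u = Sy × A × Δh = 0.21 × 2.22 × 10^6 × 4.267 = 1.989 × 10^6 m³
Confined: ΔV_c = S × A × Δh = 1.2 × 10^-4 × 2.22 × 10^6 × 4.267 = 1137 m³
Ratio = ΔV_u / ΔV_c = Sy / S = 0.21 / 1.2 × 10^-4 = 1750

ΔV_u / ΔV_c ≈ 1750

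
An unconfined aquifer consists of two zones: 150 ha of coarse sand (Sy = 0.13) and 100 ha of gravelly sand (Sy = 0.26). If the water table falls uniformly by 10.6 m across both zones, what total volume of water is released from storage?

ΔV ≈ 4.82 × 10^6 m³

A₁ = 150 ha = 1.5 × 10^6 m²; A₂ = 100 ha = 1 × 10^6 m²
ΔV₁ = 0.13 × 1.5 × 10^6 × 10.6 = 2.067 × 10^6 m³
ΔV₂ = 0.26 × 1 × 10^6 × 10.6 = 2.756 × 10^6 m³
ΔV = ΔV₁ + ΔV₂ = 4.823 × 10^6 m³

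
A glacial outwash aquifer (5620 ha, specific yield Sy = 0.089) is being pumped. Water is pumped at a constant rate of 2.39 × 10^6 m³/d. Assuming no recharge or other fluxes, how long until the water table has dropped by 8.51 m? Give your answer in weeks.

A = 5620 ha = 5.62 × 10^7 m²
ΔV = Sy × A × Δh = 0.089 × 5.62 × 10^7 × 8.51 = 4.257 × 10^7 m³
t = ΔV / Q = 4.257 × 10^7 m³ / 2.39 × 10^6 m³/d = 17.81 d
t = 17.81 d ≈ 2.544 weeks

t ≈ 2.54 weeks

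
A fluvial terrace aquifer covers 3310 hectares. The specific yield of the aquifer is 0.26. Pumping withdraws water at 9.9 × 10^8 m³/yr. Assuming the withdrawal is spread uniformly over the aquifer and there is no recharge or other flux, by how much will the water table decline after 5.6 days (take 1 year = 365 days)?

Δh ≈ 1.76 m

A = 3310 hectares = 3.31 × 10^7 m²
Q = 9.9 × 10^8 m³/yr = 2.712 × 10^6 m³/d
ΔV = Q × t = 2.712 × 10^6 m³/d × 5.6 d = 1.519 × 10^7 m³
Δh = ΔV / (Sy × A) = 1.519 × 10^7 / (0.26 × 3.31 × 10^7) = 1.765 m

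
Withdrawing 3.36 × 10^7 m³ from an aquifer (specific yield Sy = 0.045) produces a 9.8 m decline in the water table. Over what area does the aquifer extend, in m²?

A ≈ 7.62 × 10^7 m²

A = ΔV / (Sy × Δh) = 3.36 × 10^7 / (0.045 × 9.8) = 7.619 × 10^7 m²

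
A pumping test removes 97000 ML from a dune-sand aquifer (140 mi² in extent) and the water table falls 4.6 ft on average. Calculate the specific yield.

Sy ≈ 0.19

A = 140 mi² = 3.626 × 10^8 m²
Δh = 4.6 ft = 1.402 m
ΔV = 97000 ML = 9.7 × 10^7 m³
Sy = ΔV / (A × Δh) = 9.7 × 10^7 m³ / (3.626 × 10^8 m² × 1.402 m) = 0.1908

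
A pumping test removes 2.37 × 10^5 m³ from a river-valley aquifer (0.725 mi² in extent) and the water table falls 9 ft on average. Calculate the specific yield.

Sy ≈ 0.046

A = 0.725 mi² = 1.878 × 10^6 m²
Δh = 9 ft = 2.743 m
Sy = ΔV / (A × Δh) = 2.37 × 10^5 m³ / (1.878 × 10^6 m² × 2.743 m) = 0.04601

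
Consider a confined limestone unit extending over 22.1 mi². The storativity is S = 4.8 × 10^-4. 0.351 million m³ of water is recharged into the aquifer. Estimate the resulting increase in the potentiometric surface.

Δh ≈ 12.8 m

A = 22.1 mi² = 5.724 × 10^7 m²
ΔV = 0.351 million m³ = 3.51 × 10^5 m³
Δh = ΔV / (S × A) = 3.51 × 10^5 m³ / (4.8 × 10^-4 × 5.724 × 10^7 m²) = 12.78 m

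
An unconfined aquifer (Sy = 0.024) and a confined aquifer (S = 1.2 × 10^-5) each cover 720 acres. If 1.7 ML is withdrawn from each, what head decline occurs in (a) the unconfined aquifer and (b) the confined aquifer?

Δh_u ≈ 0.0243 m; Δh_c ≈ 48.6 m

A = 720 acres = 2.914 × 10^6 m²
ΔV = 1.7 ML = 1700 m³
Unconfined: Δh_u = ΔV/(Sy·A) = 1700/(0.024 × 2.914 × 10^6) = 0.02431 m
Confined: Δh_c = ΔV/(S·A) = 1700/(1.2 × 10^-5 × 2.914 × 10^6) = 48.62 m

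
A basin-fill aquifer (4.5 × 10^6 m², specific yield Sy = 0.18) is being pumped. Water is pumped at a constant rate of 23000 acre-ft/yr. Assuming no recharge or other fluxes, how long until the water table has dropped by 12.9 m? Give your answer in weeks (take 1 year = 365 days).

t ≈ 19.2 weeks

ΔV = Sy × A × Δh = 0.18 × 4.5 × 10^6 × 12.9 = 1.045 × 10^7 m³
Q = 23000 acre-ft/yr = 77730 m³/d
t = ΔV / Q = 1.045 × 10^7 m³ / 77730 m³/d = 134.4 d
t = 134.4 d ≈ 19.2 weeks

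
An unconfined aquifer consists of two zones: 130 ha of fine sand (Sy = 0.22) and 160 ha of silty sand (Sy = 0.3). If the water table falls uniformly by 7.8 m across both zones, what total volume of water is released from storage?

ΔV ≈ 5.97 × 10^6 m³

A₁ = 130 ha = 1.3 × 10^6 m²; A₂ = 160 ha = 1.6 × 10^6 m²
ΔV₁ = 0.22 × 1.3 × 10^6 × 7.8 = 2.231 × 10^6 m³
ΔV₂ = 0.3 × 1.6 × 10^6 × 7.8 = 3.744 × 10^6 m³
ΔV = ΔV₁ + ΔV₂ = 5.975 × 10^6 m³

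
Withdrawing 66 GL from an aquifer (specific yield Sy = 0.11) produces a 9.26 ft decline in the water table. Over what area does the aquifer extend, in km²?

A ≈ 213 km²

Δh = 9.26 ft = 2.822 m
ΔV = 66 GL = 6.6 × 10^7 m³
A = ΔV / (Sy × Δh) = 6.6 × 10^7 / (0.11 × 2.822) = 2.126 × 10^8 m²
A = 2.126 × 10^8 m² = 212.6 km²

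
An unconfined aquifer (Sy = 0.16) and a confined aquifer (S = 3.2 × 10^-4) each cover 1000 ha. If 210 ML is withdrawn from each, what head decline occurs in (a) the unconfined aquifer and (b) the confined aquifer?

Δh_u ≈ 0.131 m; Δh_c ≈ 65.6 m

A = 1000 ha = 1 × 10^7 m²
ΔV = 210 ML = 2.1 × 10^5 m³
Unconfined: Δh_u = ΔV/(Sy·A) = 2.1 × 10^5/(0.16 × 1 × 10^7) = 0.1313 m
Confined: Δh_c = ΔV/(S·A) = 2.1 × 10^5/(3.2 × 10^-4 × 1 × 10^7) = 65.62 m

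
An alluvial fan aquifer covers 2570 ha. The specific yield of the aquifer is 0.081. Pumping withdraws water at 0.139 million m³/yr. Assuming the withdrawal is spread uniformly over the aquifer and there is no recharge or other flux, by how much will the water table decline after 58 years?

A = 2570 ha = 2.57 × 10^7 m²
Q = 0.139 million m³/yr = 380.8 m³/d
t = 58 years = 21170 d
ΔV = Q × t = 380.8 m³/d × 21170 d = 8.062 × 10^6 m³
Δh = ΔV / (Sy × A) = 8.062 × 10^6 / (0.081 × 2.57 × 10^7) = 3.873 m

Δh ≈ 3.87 m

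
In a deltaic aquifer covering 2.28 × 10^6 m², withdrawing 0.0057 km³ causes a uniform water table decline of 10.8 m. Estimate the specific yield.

Sy ≈ 0.23

ΔV = 0.0057 km³ = 5.7 × 10^6 m³
Sy = ΔV / (A × Δh) = 5.7 × 10^6 m³ / (2.28 × 10^6 m² × 10.8 m) = 0.2315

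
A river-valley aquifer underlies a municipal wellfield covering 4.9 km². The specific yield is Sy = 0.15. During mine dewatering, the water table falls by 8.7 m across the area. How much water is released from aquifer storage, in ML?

ΔV ≈ 6390 ML

A = 4.9 km² = 4.9 × 10^6 m²
ΔV = Sy × A × Δh = 0.15 × 4.9 × 10^6 m² × 8.7 m = 6.394 × 10^6 m³
ΔV = 6.394 × 10^6 m³ = 6394 ML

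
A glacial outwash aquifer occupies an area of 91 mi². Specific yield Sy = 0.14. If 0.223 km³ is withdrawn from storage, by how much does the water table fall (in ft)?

A = 91 mi² = 2.357 × 10^8 m²
ΔV = 0.223 km³ = 2.23 × 10^8 m³
Δh = ΔV / (Sy × A) = 2.23 × 10^8 m³ / (0.14 × 2.357 × 10^8 m²) = 6.758 m
Δh = 6.758 m = 22.17 ft

Δh ≈ 22.2 ft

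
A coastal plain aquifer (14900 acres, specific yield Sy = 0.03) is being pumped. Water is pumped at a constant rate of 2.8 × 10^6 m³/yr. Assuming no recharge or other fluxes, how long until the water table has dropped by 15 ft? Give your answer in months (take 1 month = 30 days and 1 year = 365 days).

t ≈ 35.9 months

A = 14900 acres = 6.03 × 10^7 m²
Δh = 15 ft = 4.572 m
ΔV = Sy × A × Δh = 0.03 × 6.03 × 10^7 × 4.572 = 8.27 × 10^6 m³
Q = 2.8 × 10^6 m³/yr = 7671 m³/d
t = ΔV / Q = 8.27 × 10^6 m³ / 7671 m³/d = 1078 d
t = 1078 d ≈ 35.94 months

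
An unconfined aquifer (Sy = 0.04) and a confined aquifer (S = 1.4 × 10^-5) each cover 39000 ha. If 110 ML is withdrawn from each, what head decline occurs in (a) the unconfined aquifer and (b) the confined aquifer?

Δh_u ≈ 0.00705 m; Δh_c ≈ 20.1 m

A = 39000 ha = 3.9 × 10^8 m²
ΔV = 110 ML = 1.1 × 10^5 m³
Unconfined: Δh_u = ΔV/(Sy·A) = 1.1 × 10^5/(0.04 × 3.9 × 10^8) = 0.007051 m
Confined: Δh_c = ΔV/(S·A) = 1.1 × 10^5/(1.4 × 10^-5 × 3.9 × 10^8) = 20.15 m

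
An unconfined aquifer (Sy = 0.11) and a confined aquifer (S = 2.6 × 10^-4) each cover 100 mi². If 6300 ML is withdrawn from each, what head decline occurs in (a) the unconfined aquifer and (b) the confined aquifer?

Δh_u ≈ 0.221 m; Δh_c ≈ 93.6 m

A = 100 mi² = 2.59 × 10^8 m²
ΔV = 6300 ML = 6.3 × 10^6 m³
Unconfined: Δh_u = ΔV/(Sy·A) = 6.3 × 10^6/(0.11 × 2.59 × 10^8) = 0.2211 m
Confined: Δh_c = ΔV/(S·A) = 6.3 × 10^6/(2.6 × 10^-4 × 2.59 × 10^8) = 93.56 m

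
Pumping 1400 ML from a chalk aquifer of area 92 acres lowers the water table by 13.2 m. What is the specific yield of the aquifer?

Sy ≈ 0.28

A = 92 acres = 3.723 × 10^5 m²
ΔV = 1400 ML = 1.4 × 10^6 m³
Sy = ΔV / (A × Δh) = 1.4 × 10^6 m³ / (3.723 × 10^5 m² × 13.2 m) = 0.2849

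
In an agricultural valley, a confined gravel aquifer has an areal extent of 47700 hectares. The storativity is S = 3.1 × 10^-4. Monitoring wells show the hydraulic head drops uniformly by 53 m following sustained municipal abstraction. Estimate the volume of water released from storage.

A = 47700 hectares = 4.77 × 10^8 m²
ΔV = S × A × Δh = 3.1 × 10^-4 × 4.77 × 10^8 m² × 53 m = 7.837 × 10^6 m³

ΔV ≈ 7.84 × 10^6 m³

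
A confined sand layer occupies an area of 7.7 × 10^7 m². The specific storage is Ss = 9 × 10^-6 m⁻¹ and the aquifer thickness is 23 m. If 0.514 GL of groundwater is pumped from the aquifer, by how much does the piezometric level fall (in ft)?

Δh ≈ 106 ft

S = Ss × b = 9 × 10^-6 m⁻¹ × 23 m = 2.07 × 10^-4
ΔV = 0.514 GL = 5.14 × 10^5 m³
Δh = ΔV / (S × A) = 5.14 × 10^5 m³ / (2.07 × 10^-4 × 7.7 × 10^7 m²) = 32.25 m
Δh = 32.25 m = 105.8 ft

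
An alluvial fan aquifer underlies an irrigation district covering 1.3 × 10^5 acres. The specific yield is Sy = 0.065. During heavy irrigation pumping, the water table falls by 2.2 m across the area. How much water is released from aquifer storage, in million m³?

A = 1.3 × 10^5 acres = 5.261 × 10^8 m²
ΔV = Sy × A × Δh = 0.065 × 5.261 × 10^8 m² × 2.2 m = 7.523 × 10^7 m³
ΔV = 7.523 × 10^7 m³ = 75.23 million m³

ΔV ≈ 75.2 million m³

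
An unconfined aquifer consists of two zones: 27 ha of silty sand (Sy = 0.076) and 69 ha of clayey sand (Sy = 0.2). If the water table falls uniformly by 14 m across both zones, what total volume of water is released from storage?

ΔV ≈ 2.22 × 10^6 m³

A₁ = 27 ha = 2.7 × 10^5 m²; A₂ = 69 ha = 6.9 × 10^5 m²
ΔV₁ = 0.076 × 2.7 × 10^5 × 14 = 2.873 × 10^5 m³
ΔV₂ = 0.2 × 6.9 × 10^5 × 14 = 1.932 × 10^6 m³
ΔV = ΔV₁ + ΔV₂ = 2.219 × 10^6 m³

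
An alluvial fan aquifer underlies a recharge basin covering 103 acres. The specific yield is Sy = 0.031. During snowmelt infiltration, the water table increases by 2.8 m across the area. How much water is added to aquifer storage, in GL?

A = 103 acres = 4.168 × 10^5 m²
ΔV = Sy × A × Δh = 0.031 × 4.168 × 10^5 m² × 2.8 m = 36180 m³
ΔV = 36180 m³ = 0.03618 GL

ΔV ≈ 0.0362 GL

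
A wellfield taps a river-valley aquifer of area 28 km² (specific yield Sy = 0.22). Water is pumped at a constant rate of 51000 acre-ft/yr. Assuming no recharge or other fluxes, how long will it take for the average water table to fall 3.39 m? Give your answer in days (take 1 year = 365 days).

t ≈ 121 days

A = 28 km² = 2.8 × 10^7 m²
ΔV = Sy × A × Δh = 0.22 × 2.8 × 10^7 × 3.39 = 2.088 × 10^7 m³
Q = 51000 acre-ft/yr = 1.723 × 10^5 m³/d
t = ΔV / Q = 2.088 × 10^7 m³ / 1.723 × 10^5 m³/d = 121.2 d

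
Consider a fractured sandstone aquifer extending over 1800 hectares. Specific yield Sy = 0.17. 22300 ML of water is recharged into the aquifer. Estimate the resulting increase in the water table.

Δh ≈ 7.29 m

A = 1800 hectares = 1.8 × 10^7 m²
ΔV = 22300 ML = 2.23 × 10^7 m³
Δh = ΔV / (Sy × A) = 2.23 × 10^7 m³ / (0.17 × 1.8 × 10^7 m²) = 7.288 m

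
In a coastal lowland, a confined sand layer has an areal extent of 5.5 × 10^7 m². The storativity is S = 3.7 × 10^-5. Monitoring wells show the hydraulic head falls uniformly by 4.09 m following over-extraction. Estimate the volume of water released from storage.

ΔV ≈ 8320 m³

ΔV = S × A × Δh = 3.7 × 10^-5 × 5.5 × 10^7 m² × 4.09 m = 8323 m³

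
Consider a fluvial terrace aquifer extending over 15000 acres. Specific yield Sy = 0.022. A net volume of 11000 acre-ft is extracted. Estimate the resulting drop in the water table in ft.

Δh ≈ 33.3 ft

A = 15000 acres = 6.07 × 10^7 m²
ΔV = 11000 acre-ft = 1.357 × 10^7 m³
Δh = ΔV / (Sy × A) = 1.357 × 10^7 m³ / (0.022 × 6.07 × 10^7 m²) = 10.16 m
Δh = 10.16 m = 33.33 ft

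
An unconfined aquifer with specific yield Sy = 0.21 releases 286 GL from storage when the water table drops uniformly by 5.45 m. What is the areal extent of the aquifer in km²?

A ≈ 250 km²

ΔV = 286 GL = 2.86 × 10^8 m³
A = ΔV / (Sy × Δh) = 2.86 × 10^8 / (0.21 × 5.45) = 2.499 × 10^8 m²
A = 2.499 × 10^8 m² = 249.9 km²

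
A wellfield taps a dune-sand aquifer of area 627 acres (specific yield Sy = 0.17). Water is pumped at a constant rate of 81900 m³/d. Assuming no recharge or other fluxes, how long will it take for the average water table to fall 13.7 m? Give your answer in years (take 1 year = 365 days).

t ≈ 0.198 years

A = 627 acres = 2.537 × 10^6 m²
ΔV = Sy × A × Δh = 0.17 × 2.537 × 10^6 × 13.7 = 5.91 × 10^6 m³
t = ΔV / Q = 5.91 × 10^6 m³ / 81900 m³/d = 72.16 d
t = 72.16 d ≈ 0.1977 years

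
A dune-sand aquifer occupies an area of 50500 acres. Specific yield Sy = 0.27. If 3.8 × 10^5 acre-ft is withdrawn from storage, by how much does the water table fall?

Δh ≈ 8.49 m

A = 50500 acres = 2.044 × 10^8 m²
ΔV = 3.8 × 10^5 acre-ft = 4.687 × 10^8 m³
Δh = ΔV / (Sy × A) = 4.687 × 10^8 m³ / (0.27 × 2.044 × 10^8 m²) = 8.495 m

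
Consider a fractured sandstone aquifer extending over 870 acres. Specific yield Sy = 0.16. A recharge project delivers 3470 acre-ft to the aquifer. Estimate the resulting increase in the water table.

A = 870 acres = 3.521 × 10^6 m²
ΔV = 3470 acre-ft = 4.28 × 10^6 m³
Δh = ΔV / (Sy × A) = 4.28 × 10^6 m³ / (0.16 × 3.521 × 10^6 m²) = 7.598 m

Δh ≈ 7.6 m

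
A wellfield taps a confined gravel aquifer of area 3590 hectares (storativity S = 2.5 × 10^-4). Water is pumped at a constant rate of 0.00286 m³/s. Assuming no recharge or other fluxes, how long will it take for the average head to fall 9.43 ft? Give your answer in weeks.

t ≈ 14.9 weeks

A = 3590 hectares = 3.59 × 10^7 m²
Δh = 9.43 ft = 2.874 m
ΔV = S × A × Δh = 2.5 × 10^-4 × 3.59 × 10^7 × 2.874 = 25800 m³
Q = 0.00286 m³/s = 247.1 m³/d
t = ΔV / Q = 25800 m³ / 247.1 m³/d = 104.4 d
t = 104.4 d ≈ 14.91 weeks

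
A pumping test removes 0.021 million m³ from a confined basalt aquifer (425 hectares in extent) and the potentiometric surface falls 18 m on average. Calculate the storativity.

A = 425 hectares = 4.25 × 10^6 m²
ΔV = 0.021 million m³ = 21000 m³
S = ΔV / (A × Δh) = 21000 m³ / (4.25 × 10^6 m² × 18 m) = 2.745 × 10^-4

S ≈ 2.7 × 10^-4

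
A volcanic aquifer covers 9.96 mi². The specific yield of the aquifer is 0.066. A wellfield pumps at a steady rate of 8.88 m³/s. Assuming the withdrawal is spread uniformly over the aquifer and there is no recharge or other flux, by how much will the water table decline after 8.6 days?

Δh ≈ 3.88 m

A = 9.96 mi² = 2.58 × 10^7 m²
Q = 8.88 m³/s = 7.672 × 10^5 m³/d
ΔV = Q × t = 7.672 × 10^5 m³/d × 8.6 d = 6.598 × 10^6 m³
Δh = ΔV / (Sy × A) = 6.598 × 10^6 / (0.066 × 2.58 × 10^7) = 3.875 m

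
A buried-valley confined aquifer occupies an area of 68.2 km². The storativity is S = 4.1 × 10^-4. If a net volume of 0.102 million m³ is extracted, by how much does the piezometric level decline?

Δh ≈ 3.65 m

A = 68.2 km² = 6.82 × 10^7 m²
ΔV = 0.102 million m³ = 1.02 × 10^5 m³
Δh = ΔV / (S × A) = 1.02 × 10^5 m³ / (4.1 × 10^-4 × 6.82 × 10^7 m²) = 3.648 m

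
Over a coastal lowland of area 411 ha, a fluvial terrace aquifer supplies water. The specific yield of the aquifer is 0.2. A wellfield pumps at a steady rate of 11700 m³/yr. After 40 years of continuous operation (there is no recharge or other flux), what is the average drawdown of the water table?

Δh ≈ 0.569 m

A = 411 ha = 4.11 × 10^6 m²
Q = 11700 m³/yr = 32.05 m³/d
t = 40 years = 14600 d
ΔV = Q × t = 32.05 m³/d × 14600 d = 4.68 × 10^5 m³
Δh = ΔV / (Sy × A) = 4.68 × 10^5 / (0.2 × 4.11 × 10^6) = 0.5693 m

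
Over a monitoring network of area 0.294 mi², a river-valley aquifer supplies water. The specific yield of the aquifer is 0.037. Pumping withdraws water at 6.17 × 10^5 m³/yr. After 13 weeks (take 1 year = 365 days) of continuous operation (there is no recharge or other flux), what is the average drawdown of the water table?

A = 0.294 mi² = 7.615 × 10^5 m²
Q = 6.17 × 10^5 m³/yr = 1690 m³/d
t = 13 weeks = 91 d
ΔV = Q × t = 1690 m³/d × 91 d = 1.538 × 10^5 m³
Δh = ΔV / (Sy × A) = 1.538 × 10^5 / (0.037 × 7.615 × 10^5) = 5.46 m

Δh ≈ 5.46 m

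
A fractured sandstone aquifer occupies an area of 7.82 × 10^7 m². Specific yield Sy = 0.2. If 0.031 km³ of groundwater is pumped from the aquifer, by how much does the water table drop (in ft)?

Δh ≈ 6.5 ft

ΔV = 0.031 km³ = 3.1 × 10^7 m³
Δh = ΔV / (Sy × A) = 3.1 × 10^7 m³ / (0.2 × 7.82 × 10^7 m²) = 1.982 m
Δh = 1.982 m = 6.503 ft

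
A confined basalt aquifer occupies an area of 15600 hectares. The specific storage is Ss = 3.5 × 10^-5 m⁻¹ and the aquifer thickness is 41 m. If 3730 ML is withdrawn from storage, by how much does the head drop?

S = Ss × b = 3.5 × 10^-5 m⁻¹ × 41 m = 1.435 × 10^-3
A = 15600 hectares = 1.56 × 10^8 m²
ΔV = 3730 ML = 3.73 × 10^6 m³
Δh = ΔV / (S × A) = 3.73 × 10^6 m³ / (0.001435 × 1.56 × 10^8 m²) = 16.66 m

Δh ≈ 16.7 m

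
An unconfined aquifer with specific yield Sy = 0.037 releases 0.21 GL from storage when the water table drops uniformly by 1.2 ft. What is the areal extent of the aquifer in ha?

A ≈ 1550 ha

Δh = 1.2 ft = 0.3658 m
ΔV = 0.21 GL = 2.1 × 10^5 m³
A = ΔV / (Sy × Δh) = 2.1 × 10^5 / (0.037 × 0.3658) = 1.552 × 10^7 m²
A = 1.552 × 10^7 m² = 1552 ha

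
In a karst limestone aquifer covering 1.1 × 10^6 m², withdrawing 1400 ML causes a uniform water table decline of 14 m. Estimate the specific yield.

Sy ≈ 0.091

ΔV = 1400 ML = 1.4 × 10^6 m³
Sy = ΔV / (A × Δh) = 1.4 × 10^6 m³ / (1.1 × 10^6 m² × 14 m) = 0.09091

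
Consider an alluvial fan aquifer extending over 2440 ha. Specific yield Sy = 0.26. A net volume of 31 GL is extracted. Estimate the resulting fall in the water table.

Δh ≈ 4.89 m

A = 2440 ha = 2.44 × 10^7 m²
ΔV = 31 GL = 3.1 × 10^7 m³
Δh = ΔV / (Sy × A) = 3.1 × 10^7 m³ / (0.26 × 2.44 × 10^7 m²) = 4.887 m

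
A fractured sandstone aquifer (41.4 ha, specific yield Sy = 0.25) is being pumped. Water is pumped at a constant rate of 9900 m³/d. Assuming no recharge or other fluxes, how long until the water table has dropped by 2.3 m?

t ≈ 24 days

A = 41.4 ha = 4.14 × 10^5 m²
ΔV = Sy × A × Δh = 0.25 × 4.14 × 10^5 × 2.3 = 2.38 × 10^5 m³
t = ΔV / Q = 2.38 × 10^5 m³ / 9900 m³/d = 24.05 d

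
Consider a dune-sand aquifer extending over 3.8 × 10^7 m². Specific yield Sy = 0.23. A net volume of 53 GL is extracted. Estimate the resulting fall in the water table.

ΔV = 53 GL = 5.3 × 10^7 m³
Δh = ΔV / (Sy × A) = 5.3 × 10^7 m³ / (0.23 × 3.8 × 10^7 m²) = 6.064 m

Δh ≈ 6.06 m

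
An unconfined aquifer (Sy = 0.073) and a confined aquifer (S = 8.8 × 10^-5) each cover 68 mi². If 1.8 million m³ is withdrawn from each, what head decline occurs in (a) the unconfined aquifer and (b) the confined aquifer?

A = 68 mi² = 1.761 × 10^8 m²
ΔV = 1.8 million m³ = 1.8 × 10^6 m³
Unconfined: Δh_u = ΔV/(Sy·A) = 1.8 × 10^6/(0.073 × 1.761 × 10^8) = 0.14 m
Confined: Δh_c = ΔV/(S·A) = 1.8 × 10^6/(8.8 × 10^-5 × 1.761 × 10^8) = 116.1 m

Δh_u ≈ 0.14 m; Δh_c ≈ 116 m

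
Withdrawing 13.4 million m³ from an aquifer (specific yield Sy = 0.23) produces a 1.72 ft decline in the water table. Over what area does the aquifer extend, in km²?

Δh = 1.72 ft = 0.5243 m
ΔV = 13.4 million m³ = 1.34 × 10^7 m³
A = ΔV / (Sy × Δh) = 1.34 × 10^7 / (0.23 × 0.5243) = 1.111 × 10^8 m²
A = 1.111 × 10^8 m² = 111.1 km²

A ≈ 111 km²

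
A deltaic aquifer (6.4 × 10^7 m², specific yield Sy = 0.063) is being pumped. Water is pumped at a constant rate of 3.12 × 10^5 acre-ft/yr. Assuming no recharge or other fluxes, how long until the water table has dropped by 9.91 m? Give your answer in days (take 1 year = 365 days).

ΔV = Sy × A × Δh = 0.063 × 6.4 × 10^7 × 9.91 = 3.996 × 10^7 m³
Q = 3.12 × 10^5 acre-ft/yr = 1.054 × 10^6 m³/d
t = ΔV / Q = 3.996 × 10^7 m³ / 1.054 × 10^6 m³/d = 37.9 d

t ≈ 37.9 days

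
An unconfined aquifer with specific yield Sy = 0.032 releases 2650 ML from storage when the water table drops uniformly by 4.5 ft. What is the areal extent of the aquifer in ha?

A ≈ 6040 ha

Δh = 4.5 ft = 1.372 m
ΔV = 2650 ML = 2.65 × 10^6 m³
A = ΔV / (Sy × Δh) = 2.65 × 10^6 / (0.032 × 1.372) = 6.038 × 10^7 m²
A = 6.038 × 10^7 m² = 6038 ha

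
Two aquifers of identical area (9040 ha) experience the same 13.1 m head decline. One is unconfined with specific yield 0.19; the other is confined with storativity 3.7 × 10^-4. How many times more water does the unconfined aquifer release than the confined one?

ΔV_u / ΔV_c ≈ 514

A = 9040 ha = 9.04 × 10^7 m²
Unconfined: ΔV_u = Sy × A × Δh = 0.19 × 9.04 × 10^7 × 13.1 = 2.25 × 10^8 m³
Confined: ΔV_c = S × A × Δh = 3.7 × 10^-4 × 9.04 × 10^7 × 13.1 = 4.382 × 10^5 m³
Ratio = ΔV_u / ΔV_c = Sy / S = 0.19 / 3.7 × 10^-4 = 513.5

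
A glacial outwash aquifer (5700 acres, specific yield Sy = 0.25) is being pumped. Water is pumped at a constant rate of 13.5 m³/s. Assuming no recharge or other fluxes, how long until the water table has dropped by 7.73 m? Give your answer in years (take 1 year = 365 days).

A = 5700 acres = 2.307 × 10^7 m²
ΔV = Sy × A × Δh = 0.25 × 2.307 × 10^7 × 7.73 = 4.458 × 10^7 m³
Q = 13.5 m³/s = 1.166 × 10^6 m³/d
t = ΔV / Q = 4.458 × 10^7 m³ / 1.166 × 10^6 m³/d = 38.22 d
t = 38.22 d ≈ 0.1047 years

t ≈ 0.105 years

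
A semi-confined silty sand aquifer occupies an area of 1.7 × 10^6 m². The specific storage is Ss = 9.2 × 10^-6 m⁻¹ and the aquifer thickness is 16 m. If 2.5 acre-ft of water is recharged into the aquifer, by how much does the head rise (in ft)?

Δh ≈ 40.4 ft

S = Ss × b = 9.2 × 10^-6 m⁻¹ × 16 m = 1.472 × 10^-4
ΔV = 2.5 acre-ft = 3084 m³
Δh = ΔV / (S × A) = 3084 m³ / (1.472 × 10^-4 × 1.7 × 10^6 m²) = 12.32 m
Δh = 12.32 m = 40.43 ft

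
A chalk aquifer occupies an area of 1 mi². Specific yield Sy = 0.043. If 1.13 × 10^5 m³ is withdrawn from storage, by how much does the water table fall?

A = 1 mi² = 2.59 × 10^6 m²
Δh = ΔV / (Sy × A) = 1.13 × 10^5 m³ / (0.043 × 2.59 × 10^6 m²) = 1.015 m

Δh ≈ 1.01 m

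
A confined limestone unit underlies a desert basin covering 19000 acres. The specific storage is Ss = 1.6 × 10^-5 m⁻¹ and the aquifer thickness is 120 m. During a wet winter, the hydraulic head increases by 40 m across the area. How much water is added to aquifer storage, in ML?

S = Ss × b = 1.6 × 10^-5 m⁻¹ × 120 m = 1.92 × 10^-3
A = 19000 acres = 7.689 × 10^7 m²
ΔV = S × A × Δh = 0.00192 × 7.689 × 10^7 m² × 40 m = 5.905 × 10^6 m³
ΔV = 5.905 × 10^6 m³ = 5905 ML

ΔV ≈ 5910 ML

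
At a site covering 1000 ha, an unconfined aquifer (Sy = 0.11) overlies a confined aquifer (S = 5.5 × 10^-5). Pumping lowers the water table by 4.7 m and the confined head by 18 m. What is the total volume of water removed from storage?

ΔV ≈ 5.18 × 10^6 m³

A = 1000 ha = 1 × 10^7 m²
Unconfined: ΔV_u = Sy × A × Δh_u = 0.11 × 1 × 10^7 × 4.7 = 5.17 × 10^6 m³
Confined: ΔV_c = S × A × Δh_c = 5.5 × 10^-5 × 1 × 10^7 × 18 = 9900 m³
Total ΔV = 5.17 × 10^6 + 9900 = 5.18 × 10^6 m³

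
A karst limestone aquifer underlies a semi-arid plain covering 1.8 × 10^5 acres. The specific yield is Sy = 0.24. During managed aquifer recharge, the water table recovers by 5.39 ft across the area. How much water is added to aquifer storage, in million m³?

ΔV ≈ 287 million m³

A = 1.8 × 10^5 acres = 7.284 × 10^8 m²
Δh = 5.39 ft = 1.643 m
ΔV = Sy × A × Δh = 0.24 × 7.284 × 10^8 m² × 1.643 m = 2.872 × 10^8 m³
ΔV = 2.872 × 10^8 m³ = 287.2 million m³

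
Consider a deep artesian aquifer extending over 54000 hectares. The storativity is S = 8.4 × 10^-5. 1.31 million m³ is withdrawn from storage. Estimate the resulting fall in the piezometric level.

Δh ≈ 28.9 m

A = 54000 hectares = 5.4 × 10^8 m²
ΔV = 1.31 million m³ = 1.31 × 10^6 m³
Δh = ΔV / (S × A) = 1.31 × 10^6 m³ / (8.4 × 10^-5 × 5.4 × 10^8 m²) = 28.88 m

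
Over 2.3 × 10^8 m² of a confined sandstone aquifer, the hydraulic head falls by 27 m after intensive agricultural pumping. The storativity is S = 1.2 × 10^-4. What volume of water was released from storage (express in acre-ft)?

ΔV = S × A × Δh = 1.2 × 10^-4 × 2.3 × 10^8 m² × 27 m = 7.452 × 10^5 m³
ΔV = 7.452 × 10^5 m³ = 604.1 acre-ft

ΔV ≈ 604 acre-ft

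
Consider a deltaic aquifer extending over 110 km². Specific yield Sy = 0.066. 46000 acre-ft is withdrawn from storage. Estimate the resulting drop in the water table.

A = 110 km² = 1.1 × 10^8 m²
ΔV = 46000 acre-ft = 5.674 × 10^7 m³
Δh = ΔV / (Sy × A) = 5.674 × 10^7 m³ / (0.066 × 1.1 × 10^8 m²) = 7.815 m

Δh ≈ 7.82 m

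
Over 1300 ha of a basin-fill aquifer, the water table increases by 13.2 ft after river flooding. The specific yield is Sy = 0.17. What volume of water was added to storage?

A = 1300 ha = 1.3 × 10^7 m²
Δh = 13.2 ft = 4.023 m
ΔV = Sy × A × Δh = 0.17 × 1.3 × 10^7 m² × 4.023 m = 8.892 × 10^6 m³

ΔV ≈ 8.89 × 10^6 m³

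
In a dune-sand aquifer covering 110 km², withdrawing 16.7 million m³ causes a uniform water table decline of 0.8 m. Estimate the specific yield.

A = 110 km² = 1.1 × 10^8 m²
ΔV = 16.7 million m³ = 1.67 × 10^7 m³
Sy = ΔV / (A × Δh) = 1.67 × 10^7 m³ / (1.1 × 10^8 m² × 0.8 m) = 0.1898

Sy ≈ 0.19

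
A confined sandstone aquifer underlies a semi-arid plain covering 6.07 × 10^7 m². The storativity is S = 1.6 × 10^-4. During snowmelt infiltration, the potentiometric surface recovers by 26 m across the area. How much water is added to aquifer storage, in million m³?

ΔV ≈ 0.253 million m³

ΔV = S × A × Δh = 1.6 × 10^-4 × 6.07 × 10^7 m² × 26 m = 2.525 × 10^5 m³
ΔV = 2.525 × 10^5 m³ = 0.2525 million m³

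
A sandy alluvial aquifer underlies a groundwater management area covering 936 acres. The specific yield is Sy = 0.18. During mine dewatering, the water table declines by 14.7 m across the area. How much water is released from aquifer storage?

ΔV ≈ 1 × 10^7 m³

A = 936 acres = 3.788 × 10^6 m²
ΔV = Sy × A × Δh = 0.18 × 3.788 × 10^6 m² × 14.7 m = 1.002 × 10^7 m³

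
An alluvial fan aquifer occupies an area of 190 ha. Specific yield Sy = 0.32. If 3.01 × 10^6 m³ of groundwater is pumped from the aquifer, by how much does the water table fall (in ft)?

Δh ≈ 16.2 ft

A = 190 ha = 1.9 × 10^6 m²
Δh = ΔV / (Sy × A) = 3.01 × 10^6 m³ / (0.32 × 1.9 × 10^6 m²) = 4.951 m
Δh = 4.951 m = 16.24 ft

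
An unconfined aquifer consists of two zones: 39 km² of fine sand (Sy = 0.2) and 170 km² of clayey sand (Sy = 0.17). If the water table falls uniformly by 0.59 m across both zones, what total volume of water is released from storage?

ΔV ≈ 2.17 × 10^7 m³

A₁ = 39 km² = 3.9 × 10^7 m²; A₂ = 170 km² = 1.7 × 10^8 m²
ΔV₁ = 0.2 × 3.9 × 10^7 × 0.59 = 4.602 × 10^6 m³
ΔV₂ = 0.17 × 1.7 × 10^8 × 0.59 = 1.705 × 10^7 m³
ΔV = ΔV₁ + ΔV₂ = 2.165 × 10^7 m³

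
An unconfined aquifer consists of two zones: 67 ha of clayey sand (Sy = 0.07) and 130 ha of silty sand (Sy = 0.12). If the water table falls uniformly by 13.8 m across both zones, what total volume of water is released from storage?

ΔV ≈ 2.8 × 10^6 m³

A₁ = 67 ha = 6.7 × 10^5 m²; A₂ = 130 ha = 1.3 × 10^6 m²
ΔV₁ = 0.07 × 6.7 × 10^5 × 13.8 = 6.472 × 10^5 m³
ΔV₂ = 0.12 × 1.3 × 10^6 × 13.8 = 2.153 × 10^6 m³
ΔV = ΔV₁ + ΔV₂ = 2.8 × 10^6 m³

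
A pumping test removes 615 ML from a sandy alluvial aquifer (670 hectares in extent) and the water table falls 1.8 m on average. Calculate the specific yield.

Sy ≈ 0.051

A = 670 hectares = 6.7 × 10^6 m²
ΔV = 615 ML = 6.15 × 10^5 m³
Sy = ΔV / (A × Δh) = 6.15 × 10^5 m³ / (6.7 × 10^6 m² × 1.8 m) = 0.051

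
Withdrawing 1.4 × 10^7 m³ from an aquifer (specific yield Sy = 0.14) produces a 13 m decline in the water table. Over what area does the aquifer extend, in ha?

A ≈ 769 ha

A = ΔV / (Sy × Δh) = 1.4 × 10^7 / (0.14 × 13) = 7.692 × 10^6 m²
A = 7.692 × 10^6 m² = 769.2 ha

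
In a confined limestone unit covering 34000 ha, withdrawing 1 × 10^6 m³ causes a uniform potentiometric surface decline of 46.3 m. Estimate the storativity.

S ≈ 6.4 × 10^-5

A = 34000 ha = 3.4 × 10^8 m²
S = ΔV / (A × Δh) = 1 × 10^6 m³ / (3.4 × 10^8 m² × 46.3 m) = 6.352 × 10^-5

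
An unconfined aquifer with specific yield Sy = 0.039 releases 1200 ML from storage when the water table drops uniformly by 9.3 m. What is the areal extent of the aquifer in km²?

A ≈ 3.31 km²

ΔV = 1200 ML = 1.2 × 10^6 m³
A = ΔV / (Sy × Δh) = 1.2 × 10^6 / (0.039 × 9.3) = 3.309 × 10^6 m²
A = 3.309 × 10^6 m² = 3.309 km²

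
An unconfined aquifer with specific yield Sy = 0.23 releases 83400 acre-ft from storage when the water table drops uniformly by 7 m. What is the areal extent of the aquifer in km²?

ΔV = 83400 acre-ft = 1.029 × 10^8 m³
A = ΔV / (Sy × Δh) = 1.029 × 10^8 / (0.23 × 7) = 6.39 × 10^7 m²
A = 6.39 × 10^7 m² = 63.9 km²

A ≈ 63.9 km²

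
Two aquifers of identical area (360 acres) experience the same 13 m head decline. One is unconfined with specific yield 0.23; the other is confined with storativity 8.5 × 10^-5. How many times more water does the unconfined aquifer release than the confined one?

A = 360 acres = 1.457 × 10^6 m²
Unconfined: ΔV_u = Sy × A × Δh = 0.23 × 1.457 × 10^6 × 13 = 4.356 × 10^6 m³
Confined: ΔV_c = S × A × Δh = 8.5 × 10^-5 × 1.457 × 10^6 × 13 = 1610 m³
Ratio = ΔV_u / ΔV_c = Sy / S = 0.23 / 8.5 × 10^-5 = 2706

ΔV_u / ΔV_c ≈ 2710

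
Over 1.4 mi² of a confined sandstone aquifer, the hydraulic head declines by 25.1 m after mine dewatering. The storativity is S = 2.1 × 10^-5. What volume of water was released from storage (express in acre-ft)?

ΔV ≈ 1.55 acre-ft

A = 1.4 mi² = 3.626 × 10^6 m²
ΔV = S × A × Δh = 2.1 × 10^-5 × 3.626 × 10^6 m² × 25.1 m = 1911 m³
ΔV = 1911 m³ = 1.549 acre-ft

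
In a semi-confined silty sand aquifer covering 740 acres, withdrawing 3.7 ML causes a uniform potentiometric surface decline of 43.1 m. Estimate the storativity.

A = 740 acres = 2.995 × 10^6 m²
ΔV = 3.7 ML = 3700 m³
S = ΔV / (A × Δh) = 3700 m³ / (2.995 × 10^6 m² × 43.1 m) = 2.867 × 10^-5

S ≈ 2.9 × 10^-5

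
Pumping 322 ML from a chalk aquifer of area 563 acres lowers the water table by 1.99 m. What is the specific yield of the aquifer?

A = 563 acres = 2.278 × 10^6 m²
ΔV = 322 ML = 3.22 × 10^5 m³
Sy = ΔV / (A × Δh) = 3.22 × 10^5 m³ / (2.278 × 10^6 m² × 1.99 m) = 0.07102

Sy ≈ 0.071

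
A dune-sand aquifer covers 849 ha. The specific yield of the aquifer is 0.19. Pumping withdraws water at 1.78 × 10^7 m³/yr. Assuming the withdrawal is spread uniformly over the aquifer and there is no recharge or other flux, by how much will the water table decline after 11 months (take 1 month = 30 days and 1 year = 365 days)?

Δh ≈ 9.98 m

A = 849 ha = 8.49 × 10^6 m²
Q = 1.78 × 10^7 m³/yr = 48770 m³/d
t = 11 months = 330 d
ΔV = Q × t = 48770 m³/d × 330 d = 1.609 × 10^7 m³
Δh = ΔV / (Sy × A) = 1.609 × 10^7 / (0.19 × 8.49 × 10^6) = 9.977 m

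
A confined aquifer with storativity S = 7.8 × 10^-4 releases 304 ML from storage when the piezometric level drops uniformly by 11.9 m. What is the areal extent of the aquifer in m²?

ΔV = 304 ML = 3.04 × 10^5 m³
A = ΔV / (S × Δh) = 3.04 × 10^5 / (7.8 × 10^-4 × 11.9) = 3.275 × 10^7 m²

A ≈ 3.28 × 10^7 m²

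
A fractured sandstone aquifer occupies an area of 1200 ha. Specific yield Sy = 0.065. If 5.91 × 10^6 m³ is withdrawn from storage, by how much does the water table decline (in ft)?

Δh ≈ 24.9 ft

A = 1200 ha = 1.2 × 10^7 m²
Δh = ΔV / (Sy × A) = 5.91 × 10^6 m³ / (0.065 × 1.2 × 10^7 m²) = 7.577 m
Δh = 7.577 m = 24.86 ft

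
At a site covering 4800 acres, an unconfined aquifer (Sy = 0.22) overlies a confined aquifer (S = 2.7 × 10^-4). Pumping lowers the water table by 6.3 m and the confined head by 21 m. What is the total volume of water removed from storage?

ΔV ≈ 2.7 × 10^7 m³

A = 4800 acres = 1.942 × 10^7 m²
Unconfined: ΔV_u = Sy × A × Δh_u = 0.22 × 1.942 × 10^7 × 6.3 = 2.692 × 10^7 m³
Confined: ΔV_c = S × A × Δh_c = 2.7 × 10^-4 × 1.942 × 10^7 × 21 = 1.101 × 10^5 m³
Total ΔV = 2.692 × 10^7 + 1.101 × 10^5 = 2.703 × 10^7 m³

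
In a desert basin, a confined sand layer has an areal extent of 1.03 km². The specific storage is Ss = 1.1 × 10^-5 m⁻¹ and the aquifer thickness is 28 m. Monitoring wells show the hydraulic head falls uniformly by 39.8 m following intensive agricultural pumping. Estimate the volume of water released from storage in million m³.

ΔV ≈ 0.0126 million m³

S = Ss × b = 1.1 × 10^-5 m⁻¹ × 28 m = 3.08 × 10^-4
A = 1.03 km² = 1.03 × 10^6 m²
ΔV = S × A × Δh = 3.08 × 10^-4 × 1.03 × 10^6 m² × 39.8 m = 12630 m³
ΔV = 12630 m³ = 0.01263 million m³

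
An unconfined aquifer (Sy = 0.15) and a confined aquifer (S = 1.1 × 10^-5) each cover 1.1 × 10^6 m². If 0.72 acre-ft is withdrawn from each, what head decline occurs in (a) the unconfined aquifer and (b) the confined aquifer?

ΔV = 0.72 acre-ft = 888.1 m³
Unconfined: Δh_u = ΔV/(Sy·A) = 888.1/(0.15 × 1.1 × 10^6) = 0.005382 m
Confined: Δh_c = ΔV/(S·A) = 888.1/(1.1 × 10^-5 × 1.1 × 10^6) = 73.4 m

Δh_u ≈ 0.00538 m; Δh_c ≈ 73.4 m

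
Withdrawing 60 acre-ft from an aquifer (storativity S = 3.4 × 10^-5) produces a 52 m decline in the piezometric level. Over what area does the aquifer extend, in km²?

A ≈ 41.9 km²

ΔV = 60 acre-ft = 74010 m³
A = ΔV / (S × Δh) = 74010 / (3.4 × 10^-5 × 52) = 4.186 × 10^7 m²
A = 4.186 × 10^7 m² = 41.86 km²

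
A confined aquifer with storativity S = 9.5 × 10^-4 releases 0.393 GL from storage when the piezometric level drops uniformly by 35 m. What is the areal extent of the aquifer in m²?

ΔV = 0.393 GL = 3.93 × 10^5 m³
A = ΔV / (S × Δh) = 3.93 × 10^5 / (9.5 × 10^-4 × 35) = 1.182 × 10^7 m²

A ≈ 1.18 × 10^7 m²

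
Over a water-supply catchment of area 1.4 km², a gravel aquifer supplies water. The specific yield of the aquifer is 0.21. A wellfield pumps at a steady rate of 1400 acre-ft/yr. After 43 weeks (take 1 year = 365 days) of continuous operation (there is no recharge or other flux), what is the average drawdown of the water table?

A = 1.4 km² = 1.4 × 10^6 m²
Q = 1400 acre-ft/yr = 4731 m³/d
t = 43 weeks = 301 d
ΔV = Q × t = 4731 m³/d × 301 d = 1.424 × 10^6 m³
Δh = ΔV / (Sy × A) = 1.424 × 10^6 / (0.21 × 1.4 × 10^6) = 4.844 m

Δh ≈ 4.84 m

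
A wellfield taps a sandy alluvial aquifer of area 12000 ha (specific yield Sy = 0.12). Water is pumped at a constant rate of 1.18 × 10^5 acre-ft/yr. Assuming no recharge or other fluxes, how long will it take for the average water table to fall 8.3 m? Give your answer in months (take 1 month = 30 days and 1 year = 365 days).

A = 12000 ha = 1.2 × 10^8 m²
ΔV = Sy × A × Δh = 0.12 × 1.2 × 10^8 × 8.3 = 1.195 × 10^8 m³
Q = 1.18 × 10^5 acre-ft/yr = 3.988 × 10^5 m³/d
t = ΔV / Q = 1.195 × 10^8 m³ / 3.988 × 10^5 m³/d = 299.7 d
t = 299.7 d ≈ 9.991 months

t ≈ 9.99 months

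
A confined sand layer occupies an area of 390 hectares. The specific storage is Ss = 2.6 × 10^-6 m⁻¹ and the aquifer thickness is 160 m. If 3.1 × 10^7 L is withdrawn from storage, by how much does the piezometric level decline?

Δh ≈ 19.1 m

S = Ss × b = 2.6 × 10^-6 m⁻¹ × 160 m = 4.16 × 10^-4
A = 390 hectares = 3.9 × 10^6 m²
ΔV = 3.1 × 10^7 L = 31000 m³
Δh = ΔV / (S × A) = 31000 m³ / (4.16 × 10^-4 × 3.9 × 10^6 m²) = 19.11 m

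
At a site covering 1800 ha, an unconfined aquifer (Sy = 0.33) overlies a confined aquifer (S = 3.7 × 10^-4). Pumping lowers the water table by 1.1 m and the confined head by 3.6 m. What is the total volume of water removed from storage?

ΔV ≈ 6.56 × 10^6 m³

A = 1800 ha = 1.8 × 10^7 m²
Unconfined: ΔV_u = Sy × A × Δh_u = 0.33 × 1.8 × 10^7 × 1.1 = 6.534 × 10^6 m³
Confined: ΔV_c = S × A × Δh_c = 3.7 × 10^-4 × 1.8 × 10^7 × 3.6 = 23980 m³
Total ΔV = 6.534 × 10^6 + 23980 = 6.558 × 10^6 m³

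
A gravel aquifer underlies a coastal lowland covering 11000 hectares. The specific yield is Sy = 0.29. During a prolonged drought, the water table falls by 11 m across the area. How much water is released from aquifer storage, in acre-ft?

A = 11000 hectares = 1.1 × 10^8 m²
ΔV = Sy × A × Δh = 0.29 × 1.1 × 10^8 m² × 11 m = 3.509 × 10^8 m³
ΔV = 3.509 × 10^8 m³ = 2.845 × 10^5 acre-ft

ΔV ≈ 2.84 × 10^5 acre-ft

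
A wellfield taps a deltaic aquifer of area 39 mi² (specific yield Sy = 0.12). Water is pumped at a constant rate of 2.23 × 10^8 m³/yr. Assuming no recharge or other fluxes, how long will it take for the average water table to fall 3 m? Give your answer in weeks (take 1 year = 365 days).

A = 39 mi² = 1.01 × 10^8 m²
ΔV = Sy × A × Δh = 0.12 × 1.01 × 10^8 × 3 = 3.636 × 10^7 m³
Q = 2.23 × 10^8 m³/yr = 6.11 × 10^5 m³/d
t = ΔV / Q = 3.636 × 10^7 m³ / 6.11 × 10^5 m³/d = 59.52 d
t = 59.52 d ≈ 8.503 weeks

t ≈ 8.5 weeks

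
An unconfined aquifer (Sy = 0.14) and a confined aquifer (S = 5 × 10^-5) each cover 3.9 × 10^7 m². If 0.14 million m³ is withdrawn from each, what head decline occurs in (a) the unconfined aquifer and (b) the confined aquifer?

ΔV = 0.14 million m³ = 1.4 × 10^5 m³
Unconfined: Δh_u = ΔV/(Sy·A) = 1.4 × 10^5/(0.14 × 3.9 × 10^7) = 0.02564 m
Confined: Δh_c = ΔV/(S·A) = 1.4 × 10^5/(5 × 10^-5 × 3.9 × 10^7) = 71.79 m

Δh_u ≈ 0.0256 m; Δh_c ≈ 71.8 m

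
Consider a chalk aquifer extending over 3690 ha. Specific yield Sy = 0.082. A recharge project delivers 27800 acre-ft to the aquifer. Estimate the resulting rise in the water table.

Δh ≈ 11.3 m

A = 3690 ha = 3.69 × 10^7 m²
ΔV = 27800 acre-ft = 3.429 × 10^7 m³
Δh = ΔV / (Sy × A) = 3.429 × 10^7 m³ / (0.082 × 3.69 × 10^7 m²) = 11.33 m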